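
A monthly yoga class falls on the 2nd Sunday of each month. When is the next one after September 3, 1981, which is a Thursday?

September 1981 starts on a Tuesday; its first Sunday is the 6th, so the 2nd Sunday is the 13th — September 13, 1981.
September 13, 1981 is after September 3, 1981, so that is the next one.

September 13, 1981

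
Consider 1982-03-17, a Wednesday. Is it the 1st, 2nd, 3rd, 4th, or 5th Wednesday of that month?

3rd

Day 17 falls in week ⌈17/7⌉ of the month.
Days 1–7 hold the 1st Wednesday, 8–14 the 2nd, 15–21 the 3rd, 22–28 the 4th, 29–31 the 5th.
17 is in the range for the 3rd.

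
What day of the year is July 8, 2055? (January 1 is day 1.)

189

Days in months before July: 31 + 28 + 31 + 30 + 31 + 30 = 181.
Plus 8 days into July → day 189.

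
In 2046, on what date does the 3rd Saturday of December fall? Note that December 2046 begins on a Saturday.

December 15, 2046

December 2046 begins on a Saturday, so the first Saturday is December 1.
The 3rd Saturday is 2 weeks later: 1 + 14 = 15.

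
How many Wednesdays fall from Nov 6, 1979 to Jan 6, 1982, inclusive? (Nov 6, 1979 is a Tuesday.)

Nov 6, 1979 is a Tuesday; the first Wednesday on or after it is Nov 7, 1979 (1 day later).
From Nov 7, 1979 to Jan 6, 1982: 54 + 366 + 365 + 6 = 791 days (rest of 1979, 1980, 1981, to Jan 6, 1982 in 1982).
791 ÷ 7 = 113 full weeks with remainder 0, so 113 more Wednesdays after the first → 114.

114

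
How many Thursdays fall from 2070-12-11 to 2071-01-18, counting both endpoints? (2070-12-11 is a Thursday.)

2070-12-11 is a Thursday; the first Thursday on or after it is 2070-12-11.
From 2070-12-11 to 2071-01-18: 20 + 18 = 38 days (rest of December, January).
38 ÷ 7 = 5 full weeks with remainder 3, so 5 more Thursdays after the first → 6.

6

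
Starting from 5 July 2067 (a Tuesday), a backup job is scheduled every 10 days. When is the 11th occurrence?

The 11th occurrence is 10 intervals after the first: 10 × 10 = 100 days after 5 July 2067.
July has 31 days — 26 days to the end of July leaves 74.
August has 31 days (43 left).
September has 30 days (13 left).
13 days into October → 13 October 2067.

13 October 2067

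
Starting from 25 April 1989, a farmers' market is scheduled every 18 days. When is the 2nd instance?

The 2nd occurrence is 1 interval after the first: 1 × 18 = 18 days after 25 April 1989.
April has 30 days — 5 days to the end of April leaves 13.
13 days into May → 13 May 1989.

13 May 1989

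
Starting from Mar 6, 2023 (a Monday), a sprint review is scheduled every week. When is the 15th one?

Jun 12, 2023

The 15th occurrence is 14 intervals after the first: 14 × 7 = 98 days after Mar 6, 2023.
Mar has 31 days — 25 days to the end of Mar leaves 73.
Apr has 30 days (43 left).
May has 31 days (12 left).
12 days into Jun → Jun 12, 2023.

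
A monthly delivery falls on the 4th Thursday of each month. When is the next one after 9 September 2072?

September 2072 starts on a Thursday; its first Thursday is the 1st, so the 4th Thursday is the 22nd — 22 September 2072.
22 September 2072 is after 9 September 2072, so that is the next one.

22 September 2072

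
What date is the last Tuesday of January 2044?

January 2044 begins on a Friday, so the first Tuesday is January 5 (4 days later).
January 2044 has 31 days. Adding weeks: 5, 12, 19, 26 — the last one ≤ 31 is the 26th.

26 January 2044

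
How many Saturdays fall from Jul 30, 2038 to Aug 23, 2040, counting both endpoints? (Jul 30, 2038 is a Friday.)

Jul 30, 2038 is a Friday; the first Saturday on or after it is Jul 31, 2038 (1 day later).
From Jul 31, 2038 to Aug 23, 2040: 153 + 365 + 236 = 754 days (rest of 2038, 2039, to Aug 23, 2040 in 2040).
754 ÷ 7 = 107 full weeks with remainder 5, so 107 more Saturdays after the first → 108.

108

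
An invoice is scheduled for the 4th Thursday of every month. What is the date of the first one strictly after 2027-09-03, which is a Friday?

September 2027 starts on a Wednesday; its first Thursday is the 2nd, so the 4th Thursday is the 23rd — 2027-09-23.
2027-09-23 is after 2027-09-03, so that is the next one.

2027-09-23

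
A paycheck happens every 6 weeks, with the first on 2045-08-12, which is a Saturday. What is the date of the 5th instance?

The 5th occurrence is 4 intervals after the first: 4 × 42 = 168 days after 2045-08-12.
August has 31 days — 19 days to the end of August leaves 149.
September has 30 days (119 left).
October has 31 days (88 left).
November has 30 days (58 left).
December has 31 days (27 left).
27 days into January → 2046-01-27.

2046-01-27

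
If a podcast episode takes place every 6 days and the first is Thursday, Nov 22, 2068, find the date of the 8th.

Jan 3, 2069

The 8th occurrence is 7 intervals after the first: 7 × 6 = 42 days after Nov 22, 2068.
Nov has 30 days — 8 days to the end of Nov leaves 34.
Dec has 31 days (3 left).
3 days into Jan → Jan 3, 2069.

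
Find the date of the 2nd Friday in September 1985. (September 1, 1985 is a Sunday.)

September 1985 begins on a Sunday, so the first Friday is September 6 (5 days later).
The 2nd Friday is 1 weeks later: 6 + 7 = 13.

1985-09-13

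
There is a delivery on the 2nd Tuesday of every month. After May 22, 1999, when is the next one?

Jun 8, 1999

May 1999 starts on a Saturday; its first Tuesday is the 4th, so the 2nd Tuesday is the 11th — May 11, 1999.
That is not after May 22, 1999, so look at Jun 1999.
Jun 1999 starts on a Tuesday; its first Tuesday is the 1st, so the 2nd Tuesday is the 8th — Jun 8, 1999.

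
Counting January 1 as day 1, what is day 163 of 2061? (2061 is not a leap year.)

January has 31 days (163 − 31 = 132 remain).
February has 28 days (132 − 28 = 104 remain).
March has 31 days (104 − 31 = 73 remain).
April has 30 days (73 − 30 = 43 remain).
May has 31 days (43 − 31 = 12 remain).
12 into June → June 12.

2061-06-12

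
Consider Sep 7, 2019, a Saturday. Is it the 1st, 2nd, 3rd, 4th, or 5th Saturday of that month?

1st

Day 7 falls in week ⌈7/7⌉ of the month.
Days 1–7 hold the 1st Saturday, 8–14 the 2nd, 15–21 the 3rd, 22–28 the 4th, 29–31 the 5th.
7 is in the range for the 1st.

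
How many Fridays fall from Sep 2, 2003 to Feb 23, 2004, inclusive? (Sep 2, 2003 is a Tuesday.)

Sep 2, 2003 is a Tuesday; the first Friday on or after it is Sep 5, 2003 (3 days later).
From Sep 5, 2003 to Feb 23, 2004: 25 + 31 + 30 + 31 + 31 + 23 = 171 days (rest of Sep, Oct, Nov, Dec, Jan, Feb).
171 ÷ 7 = 24 full weeks with remainder 3, so 24 more Fridays after the first → 25.

25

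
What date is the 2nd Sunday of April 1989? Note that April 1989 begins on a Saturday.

April 1989 begins on a Saturday, so the first Sunday is April 2 (1 day later).
The 2nd Sunday is 1 weeks later: 2 + 7 = 9.

1989-04-09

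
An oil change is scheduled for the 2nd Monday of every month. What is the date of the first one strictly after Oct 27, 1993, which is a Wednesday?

Oct 1993 starts on a Friday; its first Monday is the 4th, so the 2nd Monday is the 11th — Oct 11, 1993.
That is not after Oct 27, 1993, so look at Nov 1993.
Nov 1993 starts on a Monday; its first Monday is the 1st, so the 2nd Monday is the 8th — Nov 8, 1993.

Nov 8, 1993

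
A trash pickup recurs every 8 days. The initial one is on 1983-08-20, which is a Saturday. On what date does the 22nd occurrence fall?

The 22nd occurrence is 21 intervals after the first: 21 × 8 = 168 days after 1983-08-20.
August has 31 days — 11 days to the end of August leaves 157.
September has 30 days (127 left).
October has 31 days (96 left).
November has 30 days (66 left).
December has 31 days (35 left).
January has 31 days (4 left).
4 days into February → 1984-02-04.

1984-02-04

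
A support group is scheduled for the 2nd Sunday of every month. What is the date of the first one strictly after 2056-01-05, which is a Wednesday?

2056-01-09

January 2056 starts on a Saturday; its first Sunday is the 2nd, so the 2nd Sunday is the 9th — 2056-01-09.
2056-01-09 is after 2056-01-05, so that is the next one.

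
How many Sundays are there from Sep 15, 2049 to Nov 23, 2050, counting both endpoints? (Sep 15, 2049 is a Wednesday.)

Sep 15, 2049 is a Wednesday; the first Sunday on or after it is Sep 19, 2049 (4 days later).
From Sep 19, 2049 to Nov 23, 2050: 103 + 327 = 430 days (rest of 2049, to Nov 23, 2050 in 2050).
430 ÷ 7 = 61 full weeks with remainder 3, so 61 more Sundays after the first → 62.

62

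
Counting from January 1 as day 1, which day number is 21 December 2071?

355

Days in months before December: 31 + 28 + 31 + 30 + 31 + 30 + 31 + 31 + 30 + 31 + 30 = 334.
Plus 21 days into December → day 355.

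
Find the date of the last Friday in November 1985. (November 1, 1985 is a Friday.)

November 29, 1985

November 1985 begins on a Friday, so the first Friday is November 1.
November 1985 has 30 days. Adding weeks: 1, 8, 15, 22, 29 — the last one ≤ 30 is the 29th.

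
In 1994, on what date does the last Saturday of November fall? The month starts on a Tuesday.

November 1994 begins on a Tuesday, so the first Saturday is November 5 (4 days later).
November 1994 has 30 days. Adding weeks: 5, 12, 19, 26 — the last one ≤ 30 is the 26th.

26 November 1994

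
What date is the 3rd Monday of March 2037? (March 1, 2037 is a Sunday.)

March 2037 begins on a Sunday, so the first Monday is March 2 (1 day later).
The 3rd Monday is 2 weeks later: 2 + 14 = 16.

March 16, 2037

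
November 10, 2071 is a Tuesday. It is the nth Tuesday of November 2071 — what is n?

2nd

Day 10 falls in week ⌈10/7⌉ of the month.
Days 1–7 hold the 1st Tuesday, 8–14 the 2nd, 15–21 the 3rd, 22–28 the 4th, 29–31 the 5th.
10 is in the range for the 2nd.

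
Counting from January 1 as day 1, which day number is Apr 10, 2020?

Days in months before Apr: 31 + 29 + 31 = 91.
Plus 10 days into Apr → day 101.

101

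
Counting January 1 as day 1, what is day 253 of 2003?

10 September 2003

January has 31 days (253 − 31 = 222 remain).
February has 28 days (222 − 28 = 194 remain).
March has 31 days (194 − 31 = 163 remain).
April has 30 days (163 − 30 = 133 remain).
May has 31 days (133 − 31 = 102 remain).
June has 30 days (102 − 30 = 72 remain).
July has 31 days (72 − 31 = 41 remain).
August has 31 days (41 − 31 = 10 remain).
10 into September → September 10.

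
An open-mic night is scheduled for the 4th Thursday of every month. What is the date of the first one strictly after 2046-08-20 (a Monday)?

August 2046 starts on a Wednesday; its first Thursday is the 2nd, so the 4th Thursday is the 23rd — 2046-08-23.
2046-08-23 is after 2046-08-20, so that is the next one.

2046-08-23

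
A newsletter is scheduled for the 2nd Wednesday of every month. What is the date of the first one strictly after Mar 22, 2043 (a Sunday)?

Mar 2043 starts on a Sunday; its first Wednesday is the 4th, so the 2nd Wednesday is the 11th — Mar 11, 2043.
That is not after Mar 22, 2043, so look at Apr 2043.
Apr 2043 starts on a Wednesday; its first Wednesday is the 1st, so the 2nd Wednesday is the 8th — Apr 8, 2043.

Apr 8, 2043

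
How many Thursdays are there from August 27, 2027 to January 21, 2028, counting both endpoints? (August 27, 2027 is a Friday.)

21

August 27, 2027 is a Friday; the first Thursday on or after it is September 2, 2027 (6 days later).
From September 2, 2027 to January 21, 2028: 28 + 31 + 30 + 31 + 21 = 141 days (rest of September, October, November, December, January).
141 ÷ 7 = 20 full weeks with remainder 1, so 20 more Thursdays after the first → 21.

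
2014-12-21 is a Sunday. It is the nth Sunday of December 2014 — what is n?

3rd

Day 21 falls in week ⌈21/7⌉ of the month.
Days 1–7 hold the 1st Sunday, 8–14 the 2nd, 15–21 the 3rd, 22–28 the 4th, 29–31 the 5th.
21 is in the range for the 3rd.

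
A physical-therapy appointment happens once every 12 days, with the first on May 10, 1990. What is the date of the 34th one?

Jun 10, 1991

The 34th occurrence is 33 intervals after the first: 33 × 12 = 396 days after May 10, 1990.
May has 31 days — 21 days to the end of May leaves 375.
Jun has 30 days (345 left).
Jul has 31 days (314 left).
Aug has 31 days (283 left).
Sep has 30 days (253 left).
Oct has 31 days (222 left).
Nov has 30 days (192 left).
Dec has 31 days (161 left).
Jan has 31 days (130 left).
Feb has 28 days (102 left).
Mar has 31 days (71 left).
Apr has 30 days (41 left).
May has 31 days (10 left).
10 days into Jun → Jun 10, 1991.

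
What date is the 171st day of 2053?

January has 31 days (171 − 31 = 140 remain).
February has 28 days (140 − 28 = 112 remain).
March has 31 days (112 − 31 = 81 remain).
April has 30 days (81 − 30 = 51 remain).
May has 31 days (51 − 31 = 20 remain).
20 into June → June 20.

June 20, 2053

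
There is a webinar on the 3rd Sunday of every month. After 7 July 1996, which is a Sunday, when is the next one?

21 July 1996

July 1996 starts on a Monday; its first Sunday is the 7th, so the 3rd Sunday is the 21st — 21 July 1996.
21 July 1996 is after 7 July 1996, so that is the next one.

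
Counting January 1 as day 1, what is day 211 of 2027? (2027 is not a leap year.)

30 July 2027

January has 31 days (211 − 31 = 180 remain).
February has 28 days (180 − 28 = 152 remain).
March has 31 days (152 − 31 = 121 remain).
April has 30 days (121 − 30 = 91 remain).
May has 31 days (91 − 31 = 60 remain).
June has 30 days (60 − 30 = 30 remain).
30 into July → July 30.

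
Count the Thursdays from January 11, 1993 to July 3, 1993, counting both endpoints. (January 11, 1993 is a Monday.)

January 11, 1993 is a Monday; the first Thursday on or after it is January 14, 1993 (3 days later).
From January 14, 1993 to July 3, 1993: 17 + 28 + 31 + 30 + 31 + 30 + 3 = 170 days (rest of January, February, March, April, May, June, July).
170 ÷ 7 = 24 full weeks with remainder 2, so 24 more Thursdays after the first → 25.

25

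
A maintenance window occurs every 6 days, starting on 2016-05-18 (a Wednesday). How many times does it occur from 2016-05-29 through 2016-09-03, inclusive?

17

Occurrences land 6·i days after 2016-05-18 for i = 0, 1, 2, …
2016-05-29 is 11 days after the start; 11 ÷ 6 = 1 remainder 5; since the remainder is 5, round up to i = 2. First occurrence in the window: #3 on 2016-05-30 (2×6 = 12 days in).
2016-09-03 is 108 days after the start; 108 ÷ 6 = 18 remainder 0. Last occurrence in the window: #19 on 2016-09-03.
Occurrences #3 through #19: 17 in total.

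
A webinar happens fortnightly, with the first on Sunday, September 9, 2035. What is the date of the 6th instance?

The 6th occurrence is 5 intervals after the first: 5 × 14 = 70 days after September 9, 2035.
September has 30 days — 21 days to the end of September leaves 49.
October has 31 days (18 left).
18 days into November → November 18, 2035.

November 18, 2035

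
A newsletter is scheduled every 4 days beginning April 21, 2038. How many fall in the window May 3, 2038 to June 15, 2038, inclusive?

11

Occurrences land 4·i days after April 21, 2038 for i = 0, 1, 2, …
May 3, 2038 is 12 days after the start; 12 ÷ 4 = 3 remainder 0. First occurrence in the window: #4 on May 3, 2038 (3×4 = 12 days in).
June 15, 2038 is 55 days after the start; 55 ÷ 4 = 13 remainder 3. Last occurrence in the window: #14 on June 12, 2038.
Occurrences #4 through #14: 11 in total.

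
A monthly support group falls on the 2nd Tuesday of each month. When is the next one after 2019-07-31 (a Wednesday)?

2019-08-13

July 2019 starts on a Monday; its first Tuesday is the 2nd, so the 2nd Tuesday is the 9th — 2019-07-09.
That is not after 2019-07-31, so look at August 2019.
August 2019 starts on a Thursday; its first Tuesday is the 6th, so the 2nd Tuesday is the 13th — 2019-08-13.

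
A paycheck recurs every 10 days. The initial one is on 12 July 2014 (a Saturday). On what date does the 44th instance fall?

The 44th occurrence is 43 intervals after the first: 43 × 10 = 430 days after 12 July 2014.
July has 31 days — 19 days to the end of July leaves 411.
From end of July to end of 2014 is 153 days (258 left).
January has 31 days (227 left).
February has 28 days (199 left).
March has 31 days (168 left).
April has 30 days (138 left).
May has 31 days (107 left).
June has 30 days (77 left).
July has 31 days (46 left).
August has 31 days (15 left).
15 days into September → 15 September 2015.

15 September 2015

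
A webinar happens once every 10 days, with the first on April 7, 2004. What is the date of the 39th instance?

The 39th occurrence is 38 intervals after the first: 38 × 10 = 380 days after April 7, 2004.
April has 30 days — 23 days to the end of April leaves 357.
May has 31 days (326 left).
June has 30 days (296 left).
July has 31 days (265 left).
August has 31 days (234 left).
September has 30 days (204 left).
October has 31 days (173 left).
November has 30 days (143 left).
December has 31 days (112 left).
January has 31 days (81 left).
February has 28 days (53 left).
March has 31 days (22 left).
22 days into April → April 22, 2005.

April 22, 2005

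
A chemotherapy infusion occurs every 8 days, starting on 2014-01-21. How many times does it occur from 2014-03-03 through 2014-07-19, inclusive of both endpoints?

17

Occurrences land 8·i days after 2014-01-21 for i = 0, 1, 2, …
2014-03-03 is 41 days after the start; 41 ÷ 8 = 5 remainder 1; since the remainder is 1, round up to i = 6. First occurrence in the window: #7 on 2014-03-10 (6×8 = 48 days in).
2014-07-19 is 179 days after the start; 179 ÷ 8 = 22 remainder 3. Last occurrence in the window: #23 on 2014-07-16.
Occurrences #7 through #23: 17 in total.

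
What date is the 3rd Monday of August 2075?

The first Monday of August 2075 is August 5.
The 3rd Monday is 2 weeks later: 5 + 14 = 19.

2075-08-19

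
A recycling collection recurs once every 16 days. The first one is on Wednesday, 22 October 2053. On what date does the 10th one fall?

15 March 2054

The 10th occurrence is 9 intervals after the first: 9 × 16 = 144 days after 22 October 2053.
October has 31 days — 9 days to the end of October leaves 135.
November has 30 days (105 left).
December has 31 days (74 left).
January has 31 days (43 left).
February has 28 days (15 left).
15 days into March → 15 March 2054.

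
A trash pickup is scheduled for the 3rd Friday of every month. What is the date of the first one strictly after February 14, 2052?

February 16, 2052

February 2052 starts on a Thursday; its first Friday is the 2nd, so the 3rd Friday is the 16th — February 16, 2052.
February 16, 2052 is after February 14, 2052, so that is the next one.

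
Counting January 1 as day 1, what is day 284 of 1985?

January has 31 days (284 − 31 = 253 remain).
February has 28 days (253 − 28 = 225 remain).
March has 31 days (225 − 31 = 194 remain).
April has 30 days (194 − 30 = 164 remain).
May has 31 days (164 − 31 = 133 remain).
June has 30 days (133 − 30 = 103 remain).
July has 31 days (103 − 31 = 72 remain).
August has 31 days (72 − 31 = 41 remain).
September has 30 days (41 − 30 = 11 remain).
11 into October → October 11.

October 11, 1985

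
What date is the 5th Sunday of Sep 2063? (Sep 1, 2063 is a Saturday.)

Sep 2063 begins on a Saturday, so the first Sunday is Sep 2 (1 day later).
The 5th Sunday is 4 weeks later: 2 + 28 = 30.

Sep 30, 2063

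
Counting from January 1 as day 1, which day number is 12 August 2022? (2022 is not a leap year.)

Days in months before August: 31 + 28 + 31 + 30 + 31 + 30 + 31 = 212.
Plus 12 days into August → day 224.

224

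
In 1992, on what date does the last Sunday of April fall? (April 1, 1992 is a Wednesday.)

April 1992 begins on a Wednesday, so the first Sunday is April 5 (4 days later).
April 1992 has 30 days. Adding weeks: 5, 12, 19, 26 — the last one ≤ 30 is the 26th.

26 April 1992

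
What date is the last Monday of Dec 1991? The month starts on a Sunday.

Dec 30, 1991

Dec 1991 begins on a Sunday, so the first Monday is Dec 2 (1 day later).
Dec 1991 has 31 days. Adding weeks: 2, 9, 16, 23, 30 — the last one ≤ 31 is the 30th.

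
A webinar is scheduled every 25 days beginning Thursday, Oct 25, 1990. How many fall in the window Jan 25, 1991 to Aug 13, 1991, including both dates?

8

Occurrences land 25·i days after Oct 25, 1990 for i = 0, 1, 2, …
Jan 25, 1991 is 92 days after the start; 92 ÷ 25 = 3 remainder 17; since the remainder is 17, round up to i = 4. First occurrence in the window: #5 on Feb 2, 1991 (4×25 = 100 days in).
Aug 13, 1991 is 292 days after the start; 292 ÷ 25 = 11 remainder 17. Last occurrence in the window: #12 on Jul 27, 1991.
Occurrences #5 through #12: 8 in total.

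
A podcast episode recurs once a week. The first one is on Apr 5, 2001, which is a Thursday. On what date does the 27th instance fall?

Oct 4, 2001

The 27th occurrence is 26 intervals after the first: 26 × 7 = 182 days after Apr 5, 2001.
Apr has 30 days — 25 days to the end of Apr leaves 157.
May has 31 days (126 left).
Jun has 30 days (96 left).
Jul has 31 days (65 left).
Aug has 31 days (34 left).
Sep has 30 days (4 left).
4 days into Oct → Oct 4, 2001.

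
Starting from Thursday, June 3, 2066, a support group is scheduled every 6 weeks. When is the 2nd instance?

The 2nd occurrence is 1 interval after the first: 1 × 42 = 42 days after June 3, 2066.
June has 30 days — 27 days to the end of June leaves 15.
15 days into July → July 15, 2066.

July 15, 2066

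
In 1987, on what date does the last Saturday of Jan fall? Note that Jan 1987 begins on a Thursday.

Jan 1987 begins on a Thursday, so the first Saturday is Jan 3 (2 days later).
Jan 1987 has 31 days. Adding weeks: 3, 10, 17, 24, 31 — the last one ≤ 31 is the 31st.

Jan 31, 1987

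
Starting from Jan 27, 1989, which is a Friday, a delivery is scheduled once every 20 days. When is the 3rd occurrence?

The 3rd occurrence is 2 intervals after the first: 2 × 20 = 40 days after Jan 27, 1989.
Jan has 31 days — 4 days to the end of Jan leaves 36.
Feb has 28 days (8 left).
8 days into Mar → Mar 8, 1989.

Mar 8, 1989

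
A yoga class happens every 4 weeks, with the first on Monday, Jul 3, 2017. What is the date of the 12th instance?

May 7, 2018

The 12th occurrence is 11 intervals after the first: 11 × 28 = 308 days after Jul 3, 2017.
Jul has 31 days — 28 days to the end of Jul leaves 280.
Aug has 31 days (249 left).
Sep has 30 days (219 left).
Oct has 31 days (188 left).
Nov has 30 days (158 left).
Dec has 31 days (127 left).
Jan has 31 days (96 left).
Feb has 28 days (68 left).
Mar has 31 days (37 left).
Apr has 30 days (7 left).
7 days into May → May 7, 2018.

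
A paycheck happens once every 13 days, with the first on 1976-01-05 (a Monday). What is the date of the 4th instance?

1976-02-13

The 4th occurrence is 3 intervals after the first: 3 × 13 = 39 days after 1976-01-05.
January has 31 days — 26 days to the end of January leaves 13.
13 days into February → 1976-02-13.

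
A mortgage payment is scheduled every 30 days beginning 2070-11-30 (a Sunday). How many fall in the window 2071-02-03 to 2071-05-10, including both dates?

Occurrences land 30·i days after 2070-11-30 for i = 0, 1, 2, …
2071-02-03 is 65 days after the start; 65 ÷ 30 = 2 remainder 5; since the remainder is 5, round up to i = 3. First occurrence in the window: #4 on 2071-02-28 (3×30 = 90 days in).
2071-05-10 is 161 days after the start; 161 ÷ 30 = 5 remainder 11. Last occurrence in the window: #6 on 2071-04-29.
Occurrences #4 through #6: 3 in total.

3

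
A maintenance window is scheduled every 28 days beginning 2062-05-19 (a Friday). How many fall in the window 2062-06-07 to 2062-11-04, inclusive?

6

Occurrences land 28·i days after 2062-05-19 for i = 0, 1, 2, …
2062-06-07 is 19 days after the start; 19 ÷ 28 = 0 remainder 19; since the remainder is 19, round up to i = 1. First occurrence in the window: #2 on 2062-06-16 (1×28 = 28 days in).
2062-11-04 is 169 days after the start; 169 ÷ 28 = 6 remainder 1. Last occurrence in the window: #7 on 2062-11-03.
Occurrences #2 through #7: 6 in total.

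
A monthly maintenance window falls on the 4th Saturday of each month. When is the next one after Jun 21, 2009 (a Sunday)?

Jun 2009 starts on a Monday; its first Saturday is the 6th, so the 4th Saturday is the 27th — Jun 27, 2009.
Jun 27, 2009 is after Jun 21, 2009, so that is the next one.

Jun 27, 2009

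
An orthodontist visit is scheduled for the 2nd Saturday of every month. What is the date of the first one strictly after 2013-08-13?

2013-09-14

August 2013 starts on a Thursday; its first Saturday is the 3rd, so the 2nd Saturday is the 10th — 2013-08-10.
That is not after 2013-08-13, so look at September 2013.
September 2013 starts on a Sunday; its first Saturday is the 7th, so the 2nd Saturday is the 14th — 2013-09-14.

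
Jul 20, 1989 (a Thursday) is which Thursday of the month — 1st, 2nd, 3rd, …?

Day 20 falls in week ⌈20/7⌉ of the month.
Days 1–7 hold the 1st Thursday, 8–14 the 2nd, 15–21 the 3rd, 22–28 the 4th, 29–31 the 5th.
20 is in the range for the 3rd.

3rd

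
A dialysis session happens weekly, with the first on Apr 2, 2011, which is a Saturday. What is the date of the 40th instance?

Dec 31, 2011

The 40th occurrence is 39 intervals after the first: 39 × 7 = 273 days after Apr 2, 2011.
Apr has 30 days — 28 days to the end of Apr leaves 245.
May has 31 days (214 left).
Jun has 30 days (184 left).
Jul has 31 days (153 left).
Aug has 31 days (122 left).
Sep has 30 days (92 left).
Oct has 31 days (61 left).
Nov has 30 days (31 left).
31 days into Dec → Dec 31, 2011.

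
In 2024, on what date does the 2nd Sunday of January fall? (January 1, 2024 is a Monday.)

January 2024 begins on a Monday, so the first Sunday is January 7 (6 days later).
The 2nd Sunday is 1 weeks later: 7 + 7 = 14.

2024-01-14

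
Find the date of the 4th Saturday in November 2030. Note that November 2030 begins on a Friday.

November 2030 begins on a Friday, so the first Saturday is November 2 (1 day later).
The 4th Saturday is 3 weeks later: 2 + 21 = 23.

23 November 2030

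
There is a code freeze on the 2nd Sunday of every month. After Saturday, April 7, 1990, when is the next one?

April 8, 1990

April 1990 starts on a Sunday; its first Sunday is the 1st, so the 2nd Sunday is the 8th — April 8, 1990.
April 8, 1990 is after April 7, 1990, so that is the next one.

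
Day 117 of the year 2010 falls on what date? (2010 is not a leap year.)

Jan has 31 days (117 − 31 = 86 remain).
Feb has 28 days (86 − 28 = 58 remain).
Mar has 31 days (58 − 31 = 27 remain).
27 into Apr → Apr 27.

Apr 27, 2010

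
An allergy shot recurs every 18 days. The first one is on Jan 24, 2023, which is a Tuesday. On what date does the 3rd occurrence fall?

The 3rd occurrence is 2 intervals after the first: 2 × 18 = 36 days after Jan 24, 2023.
Jan has 31 days — 7 days to the end of Jan leaves 29.
Feb has 28 days (1 left).
1 day into Mar → Mar 1, 2023.

Mar 1, 2023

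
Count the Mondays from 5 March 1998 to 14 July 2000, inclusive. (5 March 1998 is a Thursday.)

123

5 March 1998 is a Thursday; the first Monday on or after it is 9 March 1998 (4 days later).
From 9 March 1998 to 14 July 2000: 297 + 365 + 196 = 858 days (rest of 1998, 1999, to 14 July 2000 in 2000).
858 ÷ 7 = 122 full weeks with remainder 4, so 122 more Mondays after the first → 123.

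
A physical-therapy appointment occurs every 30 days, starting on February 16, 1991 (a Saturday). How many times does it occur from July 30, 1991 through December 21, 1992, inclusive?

Occurrences land 30·i days after February 16, 1991 for i = 0, 1, 2, …
July 30, 1991 is 164 days after the start; 164 ÷ 30 = 5 remainder 14; since the remainder is 14, round up to i = 6. First occurrence in the window: #7 on August 15, 1991 (6×30 = 180 days in).
December 21, 1992 is 674 days after the start; 674 ÷ 30 = 22 remainder 14. Last occurrence in the window: #23 on December 7, 1992.
Occurrences #7 through #23: 17 in total.

17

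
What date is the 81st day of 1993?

January has 31 days (81 − 31 = 50 remain).
February has 28 days (50 − 28 = 22 remain).
22 into March → March 22.

1993-03-22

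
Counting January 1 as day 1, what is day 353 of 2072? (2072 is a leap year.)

January has 31 days (353 − 31 = 322 remain).
February has 29 days (322 − 29 = 293 remain).
March has 31 days (293 − 31 = 262 remain).
April has 30 days (262 − 30 = 232 remain).
May has 31 days (232 − 31 = 201 remain).
June has 30 days (201 − 30 = 171 remain).
July has 31 days (171 − 31 = 140 remain).
August has 31 days (140 − 31 = 109 remain).
September has 30 days (109 − 30 = 79 remain).
October has 31 days (79 − 31 = 48 remain).
November has 30 days (48 − 30 = 18 remain).
18 into December → December 18.

December 18, 2072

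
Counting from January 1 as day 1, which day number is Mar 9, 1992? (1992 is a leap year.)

Days in months before Mar: 31 + 29 = 60.
Plus 9 days into Mar → day 69.

69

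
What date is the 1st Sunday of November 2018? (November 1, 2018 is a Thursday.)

November 2018 begins on a Thursday, so the first Sunday is November 4 (3 days later).

4 November 2018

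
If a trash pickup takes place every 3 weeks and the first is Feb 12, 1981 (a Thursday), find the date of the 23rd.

The 23rd occurrence is 22 intervals after the first: 22 × 21 = 462 days after Feb 12, 1981.
Feb has 28 days — 16 days to the end of Feb leaves 446.
From end of Feb to end of 1981 is 306 days (140 left).
Jan has 31 days (109 left).
Feb has 28 days (81 left).
Mar has 31 days (50 left).
Apr has 30 days (20 left).
20 days into May → May 20, 1982.

May 20, 1982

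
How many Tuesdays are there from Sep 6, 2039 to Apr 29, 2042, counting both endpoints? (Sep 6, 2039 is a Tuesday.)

Sep 6, 2039 is a Tuesday; the first Tuesday on or after it is Sep 6, 2039.
From Sep 6, 2039 to Apr 29, 2042: 116 + 366 + 365 + 119 = 966 days (rest of 2039, 2040, 2041, to Apr 29, 2042 in 2042).
966 ÷ 7 = 138 full weeks with remainder 0, so 138 more Tuesdays after the first → 139.

139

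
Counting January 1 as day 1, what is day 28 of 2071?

Jan 28, 2071

28 into Jan → Jan 28.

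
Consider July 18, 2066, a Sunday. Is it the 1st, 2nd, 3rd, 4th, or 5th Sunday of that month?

Day 18 falls in week ⌈18/7⌉ of the month.
Days 1–7 hold the 1st Sunday, 8–14 the 2nd, 15–21 the 3rd, 22–28 the 4th, 29–31 the 5th.
18 is in the range for the 3rd.

3rd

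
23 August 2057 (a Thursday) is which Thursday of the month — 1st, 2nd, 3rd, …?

Day 23 falls in week ⌈23/7⌉ of the month.
Days 1–7 hold the 1st Thursday, 8–14 the 2nd, 15–21 the 3rd, 22–28 the 4th, 29–31 the 5th.
23 is in the range for the 4th.

4th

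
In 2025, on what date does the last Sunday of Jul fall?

Jul 2025 begins on a Tuesday, so the first Sunday is Jul 6 (5 days later).
Jul 2025 has 31 days. Adding weeks: 6, 13, 20, 27 — the last one ≤ 31 is the 27th.

Jul 27, 2025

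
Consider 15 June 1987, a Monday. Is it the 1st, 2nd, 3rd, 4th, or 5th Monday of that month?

Day 15 falls in week ⌈15/7⌉ of the month.
Days 1–7 hold the 1st Monday, 8–14 the 2nd, 15–21 the 3rd, 22–28 the 4th, 29–31 the 5th.
15 is in the range for the 3rd.

3rd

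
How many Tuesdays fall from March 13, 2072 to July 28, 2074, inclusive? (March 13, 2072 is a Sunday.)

124

March 13, 2072 is a Sunday; the first Tuesday on or after it is March 15, 2072 (2 days later).
From March 15, 2072 to July 28, 2074: 291 + 365 + 209 = 865 days (rest of 2072, 2073, to July 28, 2074 in 2074).
865 ÷ 7 = 123 full weeks with remainder 4, so 123 more Tuesdays after the first → 124.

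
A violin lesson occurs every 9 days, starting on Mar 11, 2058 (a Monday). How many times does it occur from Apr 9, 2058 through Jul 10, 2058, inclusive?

10

Occurrences land 9·i days after Mar 11, 2058 for i = 0, 1, 2, …
Apr 9, 2058 is 29 days after the start; 29 ÷ 9 = 3 remainder 2; since the remainder is 2, round up to i = 4. First occurrence in the window: #5 on Apr 16, 2058 (4×9 = 36 days in).
Jul 10, 2058 is 121 days after the start; 121 ÷ 9 = 13 remainder 4. Last occurrence in the window: #14 on Jul 6, 2058.
Occurrences #5 through #14: 10 in total.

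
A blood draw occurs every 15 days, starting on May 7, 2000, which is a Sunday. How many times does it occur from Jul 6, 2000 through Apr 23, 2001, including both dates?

20

Occurrences land 15·i days after May 7, 2000 for i = 0, 1, 2, …
Jul 6, 2000 is 60 days after the start; 60 ÷ 15 = 4 remainder 0. First occurrence in the window: #5 on Jul 6, 2000 (4×15 = 60 days in).
Apr 23, 2001 is 351 days after the start; 351 ÷ 15 = 23 remainder 6. Last occurrence in the window: #24 on Apr 17, 2001.
Occurrences #5 through #24: 20 in total.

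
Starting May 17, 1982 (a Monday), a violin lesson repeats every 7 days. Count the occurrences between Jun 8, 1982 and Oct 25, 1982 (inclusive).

20

Occurrences land 7·i days after May 17, 1982 for i = 0, 1, 2, …
Jun 8, 1982 is 22 days after the start; 22 ÷ 7 = 3 remainder 1; since the remainder is 1, round up to i = 4. First occurrence in the window: #5 on Jun 14, 1982 (4×7 = 28 days in).
Oct 25, 1982 is 161 days after the start; 161 ÷ 7 = 23 remainder 0. Last occurrence in the window: #24 on Oct 25, 1982.
Occurrences #5 through #24: 20 in total.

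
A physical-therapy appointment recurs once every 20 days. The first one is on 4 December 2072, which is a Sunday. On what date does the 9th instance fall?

The 9th occurrence is 8 intervals after the first: 8 × 20 = 160 days after 4 December 2072.
December has 31 days — 27 days to the end of December leaves 133.
January has 31 days (102 left).
February has 28 days (74 left).
March has 31 days (43 left).
April has 30 days (13 left).
13 days into May → 13 May 2073.

13 May 2073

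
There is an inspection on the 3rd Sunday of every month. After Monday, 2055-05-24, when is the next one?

2055-06-20

May 2055 starts on a Saturday; its first Sunday is the 2nd, so the 3rd Sunday is the 16th — 2055-05-16.
That is not after 2055-05-24, so look at June 2055.
June 2055 starts on a Tuesday; its first Sunday is the 6th, so the 3rd Sunday is the 20th — 2055-06-20.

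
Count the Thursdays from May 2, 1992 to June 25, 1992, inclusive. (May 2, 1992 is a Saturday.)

May 2, 1992 is a Saturday; the first Thursday on or after it is May 7, 1992 (5 days later).
From May 7, 1992 to June 25, 1992: 24 + 25 = 49 days (rest of May, June).
49 ÷ 7 = 7 full weeks with remainder 0, so 7 more Thursdays after the first → 8.

8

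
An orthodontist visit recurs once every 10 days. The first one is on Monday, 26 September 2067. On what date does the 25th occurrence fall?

The 25th occurrence is 24 intervals after the first: 24 × 10 = 240 days after 26 September 2067.
September has 30 days — 4 days to the end of September leaves 236.
October has 31 days (205 left).
November has 30 days (175 left).
December has 31 days (144 left).
January has 31 days (113 left).
February has 29 days (84 left).
March has 31 days (53 left).
April has 30 days (23 left).
23 days into May → 23 May 2068.

23 May 2068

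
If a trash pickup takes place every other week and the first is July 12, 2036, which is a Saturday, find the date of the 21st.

April 18, 2037

The 21st occurrence is 20 intervals after the first: 20 × 14 = 280 days after July 12, 2036.
July has 31 days — 19 days to the end of July leaves 261.
August has 31 days (230 left).
September has 30 days (200 left).
October has 31 days (169 left).
November has 30 days (139 left).
December has 31 days (108 left).
January has 31 days (77 left).
February has 28 days (49 left).
March has 31 days (18 left).
18 days into April → April 18, 2037.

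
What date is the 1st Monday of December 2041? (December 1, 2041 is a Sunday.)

2 December 2041

December 2041 begins on a Sunday, so the first Monday is December 2 (1 day later).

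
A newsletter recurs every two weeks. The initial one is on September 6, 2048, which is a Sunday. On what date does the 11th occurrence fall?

January 24, 2049

The 11th occurrence is 10 intervals after the first: 10 × 14 = 140 days after September 6, 2048.
September has 30 days — 24 days to the end of September leaves 116.
October has 31 days (85 left).
November has 30 days (55 left).
December has 31 days (24 left).
24 days into January → January 24, 2049.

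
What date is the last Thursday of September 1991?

September 26, 1991

The first Thursday of September 1991 is September 5.
September 1991 has 30 days. Adding weeks: 5, 12, 19, 26 — the last one ≤ 30 is the 26th.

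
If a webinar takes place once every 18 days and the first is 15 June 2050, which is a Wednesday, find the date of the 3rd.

21 July 2050

The 3rd occurrence is 2 intervals after the first: 2 × 18 = 36 days after 15 June 2050.
June has 30 days — 15 days to the end of June leaves 21.
21 days into July → 21 July 2050.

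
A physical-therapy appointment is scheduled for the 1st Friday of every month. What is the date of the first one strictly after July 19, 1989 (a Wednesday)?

August 4, 1989

July 1989 starts on a Saturday, so its 1st Friday is July 7, 1989 (6 days in).
That is not after July 19, 1989, so look at August 1989.
August 1989 starts on a Tuesday, so its 1st Friday is August 4, 1989 (3 days in).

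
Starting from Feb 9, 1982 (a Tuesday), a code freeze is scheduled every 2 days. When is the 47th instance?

The 47th occurrence is 46 intervals after the first: 46 × 2 = 92 days after Feb 9, 1982.
Feb has 28 days — 19 days to the end of Feb leaves 73.
Mar has 31 days (42 left).
Apr has 30 days (12 left).
12 days into May → May 12, 1982.

May 12, 1982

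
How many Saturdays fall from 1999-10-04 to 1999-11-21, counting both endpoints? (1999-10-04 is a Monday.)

1999-10-04 is a Monday; the first Saturday on or after it is 1999-10-09 (5 days later).
From 1999-10-09 to 1999-11-21: 22 + 21 = 43 days (rest of October, November).
43 ÷ 7 = 6 full weeks with remainder 1, so 6 more Saturdays after the first → 7.

7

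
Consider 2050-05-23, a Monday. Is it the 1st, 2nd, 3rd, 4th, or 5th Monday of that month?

4th

Day 23 falls in week ⌈23/7⌉ of the month.
Days 1–7 hold the 1st Monday, 8–14 the 2nd, 15–21 the 3rd, 22–28 the 4th, 29–31 the 5th.
23 is in the range for the 4th.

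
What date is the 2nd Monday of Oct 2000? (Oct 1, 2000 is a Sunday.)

Oct 9, 2000

Oct 2000 begins on a Sunday, so the first Monday is Oct 2 (1 day later).
The 2nd Monday is 1 weeks later: 2 + 7 = 9.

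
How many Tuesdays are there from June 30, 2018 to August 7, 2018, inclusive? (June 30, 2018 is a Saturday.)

6

June 30, 2018 is a Saturday; the first Tuesday on or after it is July 3, 2018 (3 days later).
From July 3, 2018 to August 7, 2018: 28 + 7 = 35 days (rest of July, August).
35 ÷ 7 = 5 full weeks with remainder 0, so 5 more Tuesdays after the first → 6.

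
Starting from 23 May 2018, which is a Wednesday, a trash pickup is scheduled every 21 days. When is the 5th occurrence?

The 5th occurrence is 4 intervals after the first: 4 × 21 = 84 days after 23 May 2018.
May has 31 days — 8 days to the end of May leaves 76.
June has 30 days (46 left).
July has 31 days (15 left).
15 days into August → 15 August 2018.

15 August 2018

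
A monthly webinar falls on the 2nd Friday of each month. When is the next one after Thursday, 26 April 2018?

11 May 2018

April 2018 starts on a Sunday; its first Friday is the 6th, so the 2nd Friday is the 13th — 13 April 2018.
That is not after 26 April 2018, so look at May 2018.
May 2018 starts on a Tuesday; its first Friday is the 4th, so the 2nd Friday is the 11th — 11 May 2018.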